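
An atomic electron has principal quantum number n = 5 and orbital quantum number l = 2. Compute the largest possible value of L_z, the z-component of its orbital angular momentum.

L_z = m_l ℏ with m_l ∈ {−2, …, 2}; the maximum is m_l = 2.

L_z,max = 2ℏ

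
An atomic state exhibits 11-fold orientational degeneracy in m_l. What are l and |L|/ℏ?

Since there are 2l+1 = 11 values of m_l, l = 5.
Then |L| = √(l(l+1)) ℏ = √30 ℏ.

l = 5, |L| = √30 ℏ ≈ 5.477ℏ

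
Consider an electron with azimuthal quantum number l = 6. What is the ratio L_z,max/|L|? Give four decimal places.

L_z,max/|L| = 0.9258

|L| = √42 ℏ ≈ 6.4807ℏ, while L_z,max = lℏ = 6ℏ.
L_z,max/|L| = 6/√42 = 0.9258.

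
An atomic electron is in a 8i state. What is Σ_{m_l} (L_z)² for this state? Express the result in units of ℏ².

The 8i subshell has l = 6.
The allowed m_l values are -6, -5, -4, -3, -2, -1, 0, 1, 2, 3, 4, 5, 6.
Σ m_l² = 2·(1 + 4 + 9 + 16 + 25 + 36) = 182.

Σ(L_z)² = 182 ℏ²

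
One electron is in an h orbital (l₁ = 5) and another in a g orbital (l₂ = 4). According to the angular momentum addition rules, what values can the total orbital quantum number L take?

L = 1, 2, 3, 4, 5, 6, 7, 8, 9

L runs from |5 − 4| = 1 to 5 + 4 = 9.
L ∈ {1, 2, 3, 4, 5, 6, 7, 8, 9}.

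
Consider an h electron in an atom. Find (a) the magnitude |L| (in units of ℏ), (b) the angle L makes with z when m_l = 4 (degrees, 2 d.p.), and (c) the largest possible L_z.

The letter h corresponds to l = 5.
|L| = ℏ√(5·6) = √30 ℏ ≈ 5.477ℏ.
For m_l = 4: cos θ = 4/√30, θ ≈ 43.09°.
L_z,max = lℏ = 5ℏ.

|L| = √30 ℏ ≈ 5.477ℏ; θ(m_l=4) ≈ 43.09°; L_z,max = 5ℏ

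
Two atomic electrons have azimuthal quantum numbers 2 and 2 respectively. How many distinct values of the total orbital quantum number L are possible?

5

Angular momentum addition gives L = |l₁ − l₂|, …, l₁ + l₂.
L ∈ {0, 1, 2, 3, 4}.
That is 5 values.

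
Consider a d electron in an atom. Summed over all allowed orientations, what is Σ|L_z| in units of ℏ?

For a d orbital, l = 2.
m_l ∈ {-2, -1, 0, 1, 2}.
Σ|m_l| = l(l+1) = 6.

Σ|L_z| = 6 ℏ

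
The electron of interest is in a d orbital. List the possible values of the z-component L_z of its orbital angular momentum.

L_z ∈ {−2ℏ, −ℏ, 0, ℏ, 2ℏ}

A d state has l = 2.
L_z = m_l ℏ with m_l ranging from −l to +l in integer steps.
For l = 2: m_l ∈ {-2, -1, 0, 1, 2}.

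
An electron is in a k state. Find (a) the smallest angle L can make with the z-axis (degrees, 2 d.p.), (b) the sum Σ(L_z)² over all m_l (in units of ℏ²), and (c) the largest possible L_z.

K corresponds to l = 7.
cos θ_min = 7/√56, so θ_min ≈ 20.70°.
Σ m_l² = 280, so Σ(L_z)² = 280 ℏ².
L_z,max = lℏ = 7ℏ.

θ_min ≈ 20.70°; Σ(L_z)² = 280 ℏ²; L_z,max = 7ℏ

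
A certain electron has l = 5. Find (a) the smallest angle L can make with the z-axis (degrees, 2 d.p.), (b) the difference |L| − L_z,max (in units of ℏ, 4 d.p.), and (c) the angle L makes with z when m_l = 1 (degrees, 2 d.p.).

cos θ_min = 5/√30, so θ_min ≈ 24.09°.
|L| − L_z,max = (√30 − 5)ℏ ≈ 0.4772ℏ.
For m_l = 1: cos θ = 1/√30, θ ≈ 79.48°.

θ_min ≈ 24.09°; |L|−L_z,max ≈ 0.4772ℏ; θ(m_l=1) ≈ 79.48°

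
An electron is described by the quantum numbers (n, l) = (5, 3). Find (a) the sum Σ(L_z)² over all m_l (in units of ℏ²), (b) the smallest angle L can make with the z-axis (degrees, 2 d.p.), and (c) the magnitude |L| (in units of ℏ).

Σ(L_z)² = 28 ℏ²; θ_min ≈ 30.00°; |L| = 2√3 ℏ ≈ 3.464ℏ

Σ m_l² = 28, so Σ(L_z)² = 28 ℏ².
cos θ_min = 3/√12, so θ_min ≈ 30.00°.
|L| = ℏ√(3·4) = 2√3 ℏ ≈ 3.464ℏ.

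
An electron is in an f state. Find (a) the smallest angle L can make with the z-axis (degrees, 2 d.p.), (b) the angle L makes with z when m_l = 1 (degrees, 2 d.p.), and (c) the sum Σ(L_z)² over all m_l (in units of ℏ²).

θ_min ≈ 30.00°; θ(m_l=1) ≈ 73.22°; Σ(L_z)² = 28 ℏ²

For an f orbital, l = 3.
cos θ_min = 3/√12, so θ_min ≈ 30.00°.
For m_l = 1: cos θ = 1/√12, θ ≈ 73.22°.
Σ m_l² = 28, so Σ(L_z)² = 28 ℏ².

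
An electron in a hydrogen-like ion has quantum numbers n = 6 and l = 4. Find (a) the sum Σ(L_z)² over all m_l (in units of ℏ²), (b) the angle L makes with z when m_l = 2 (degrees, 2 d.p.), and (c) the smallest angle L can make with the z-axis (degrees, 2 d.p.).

Σ(L_z)² = 60 ℏ²; θ(m_l=2) ≈ 63.43°; θ_min ≈ 26.57°

Σ m_l² = 60, so Σ(L_z)² = 60 ℏ².
For m_l = 2: cos θ = 2/√20, θ ≈ 63.43°.
cos θ_min = 4/√20, so θ_min ≈ 26.57°.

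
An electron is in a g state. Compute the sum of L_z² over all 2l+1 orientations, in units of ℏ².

Σ(L_z)² = 60 ℏ²

A g state has l = 4.
The allowed m_l values are -4, -3, -2, -1, 0, 1, 2, 3, 4.
Σ m_l² = 2·(1 + 4 + 9 + 16) = 60.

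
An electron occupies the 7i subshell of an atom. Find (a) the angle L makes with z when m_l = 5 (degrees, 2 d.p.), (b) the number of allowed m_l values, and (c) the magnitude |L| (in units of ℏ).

7i means n = 7, l = 6.
For m_l = 5: cos θ = 5/√42, θ ≈ 39.51°.
There are 2l+1 = 13 values of m_l.
|L| = ℏ√(6·7) = √42 ℏ ≈ 6.481ℏ.

θ(m_l=5) ≈ 39.51°; 13 values; |L| = √42 ℏ ≈ 6.481ℏ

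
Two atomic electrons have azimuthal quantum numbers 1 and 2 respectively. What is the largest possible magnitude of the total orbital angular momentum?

|L_tot|_max = 2√3 ℏ ≈ 3.464ℏ

The total orbital quantum number L ranges from |l₁ − l₂| to l₁ + l₂ in integer steps.
L ∈ {1, 2, 3}.
The largest magnitude corresponds to L = 3: |L_tot| = ℏ√(3·4) = 2√3 ℏ.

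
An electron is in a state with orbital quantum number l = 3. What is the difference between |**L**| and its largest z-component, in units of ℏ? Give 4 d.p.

|L| = 2√3 ℏ ≈ 3.4641ℏ, while L_z,max = lℏ = 3ℏ.
The difference is (2√3 − 3)ℏ ≈ 0.4641ℏ.

|L| − L_z,max ≈ 0.4641ℏ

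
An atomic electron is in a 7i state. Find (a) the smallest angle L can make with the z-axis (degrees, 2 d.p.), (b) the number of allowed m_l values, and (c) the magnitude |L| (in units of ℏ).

θ_min ≈ 22.21°; 13 values; |L| = √42 ℏ ≈ 6.481ℏ

For 7i, l = 6.
cos θ_min = 6/√42, so θ_min ≈ 22.21°.
There are 2l+1 = 13 values of m_l.
|L| = ℏ√(6·7) = √42 ℏ ≈ 6.481ℏ.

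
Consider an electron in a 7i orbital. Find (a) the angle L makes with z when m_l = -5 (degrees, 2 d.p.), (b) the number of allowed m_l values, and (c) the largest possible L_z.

The 7i subshell has l = 6.
For m_l = -5: cos θ = -5/√42, θ ≈ 140.49°.
There are 2l+1 = 13 values of m_l.
L_z,max = lℏ = 6ℏ.

θ(m_l=-5) ≈ 140.49°; 13 values; L_z,max = 6ℏ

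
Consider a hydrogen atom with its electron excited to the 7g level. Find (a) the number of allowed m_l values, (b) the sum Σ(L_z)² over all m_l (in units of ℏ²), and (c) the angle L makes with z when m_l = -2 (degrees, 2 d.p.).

9 values; Σ(L_z)² = 60 ℏ²; θ(m_l=-2) ≈ 116.57°

The 7g level has l = 4.
There are 2l+1 = 9 values of m_l.
Σ m_l² = 60, so Σ(L_z)² = 60 ℏ².
For m_l = -2: cos θ = -2/√20, θ ≈ 116.57°.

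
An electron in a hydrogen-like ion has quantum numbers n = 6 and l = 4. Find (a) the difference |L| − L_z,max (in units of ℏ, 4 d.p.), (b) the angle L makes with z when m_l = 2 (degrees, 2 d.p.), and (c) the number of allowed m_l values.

|L| − L_z,max = (2√5 − 4)ℏ ≈ 0.4721ℏ.
For m_l = 2: cos θ = 2/√20, θ ≈ 63.43°.
There are 2l+1 = 9 values of m_l.

|L|−L_z,max ≈ 0.4721ℏ; θ(m_l=2) ≈ 63.43°; 9 values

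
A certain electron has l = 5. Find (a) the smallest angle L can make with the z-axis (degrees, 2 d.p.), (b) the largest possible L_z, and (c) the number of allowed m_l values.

θ_min ≈ 24.09°; L_z,max = 5ℏ; 11 values

cos θ_min = 5/√30, so θ_min ≈ 24.09°.
L_z,max = lℏ = 5ℏ.
There are 2l+1 = 11 values of m_l.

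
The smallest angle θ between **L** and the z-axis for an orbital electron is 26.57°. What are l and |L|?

cos θ_min = l/√(l(l+1)) = √(l/(l+1)), so l/(l+1) = cos²(26.57°) = 0.7999.
l = cos²θ/sin²θ ≈ 4.
Then |L| = ℏ√(4·5) = 2√5 ℏ.

l = 4, |L| = 2√5 ℏ ≈ 4.472ℏ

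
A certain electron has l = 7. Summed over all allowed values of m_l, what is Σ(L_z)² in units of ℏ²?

m_l ∈ {-7, -6, -5, -4, -3, -2, -1, 0, 1, 2, 3, 4, 5, 6, 7}.
Summing m² from −7 to 7: Σ m_l² = 280.

Σ(L_z)² = 280 ℏ²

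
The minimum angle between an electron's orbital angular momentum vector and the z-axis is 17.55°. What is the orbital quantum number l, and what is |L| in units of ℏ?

At minimum angle, m_l = l, so cos θ = l/√(l(l+1)); cos²θ = l/(l+1) = 0.9091.
Solving: l = 10.
Then |L| = ℏ√(10·11) = √110 ℏ.

l = 10, |L| = √110 ℏ ≈ 10.488ℏ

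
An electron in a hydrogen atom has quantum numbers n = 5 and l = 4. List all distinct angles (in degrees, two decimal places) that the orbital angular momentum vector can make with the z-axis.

θ ∈ {26.57°, 47.87°, 63.43°, 77.08°, 90.00°, 102.92°, 116.57°, 132.13°, 153.43°}

|L|² = l(l+1)ℏ² = 20ℏ², so |L| = 2√5 ℏ.
cos θ = m_l/√20 for each m_l ∈ {-4, -3, -2, -1, 0, 1, 2, 3, 4}.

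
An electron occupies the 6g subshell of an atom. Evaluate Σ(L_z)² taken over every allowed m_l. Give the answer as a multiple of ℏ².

The 6g subshell has l = 4.
m_l ∈ {-4, -3, -2, -1, 0, 1, 2, 3, 4}.
Σ m_l² = 2·(1 + 4 + 9 + 16) = 60.

Σ(L_z)² = 60 ℏ²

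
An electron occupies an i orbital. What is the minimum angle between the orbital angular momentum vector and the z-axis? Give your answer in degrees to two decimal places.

I corresponds to l = 6.
|L| = √(l(l+1)) ℏ = √42 ℏ.
The smallest angle corresponds to the largest L_z, i.e. m_l = l = 6, giving L_z = 6ℏ.
cos θ_min = 6/√42, so θ_min ≈ 22.21°.

θ_min ≈ 22.21°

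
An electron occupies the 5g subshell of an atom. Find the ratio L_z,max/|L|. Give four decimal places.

L_z,max/|L| = 0.8944

The 5g subshell has l = 4.
|L| = 2√5 ℏ ≈ 4.4721ℏ, while L_z,max = lℏ = 4ℏ.
L_z,max/|L| = 4/√20 = 0.8944.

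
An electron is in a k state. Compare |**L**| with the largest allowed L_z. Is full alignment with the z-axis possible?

K corresponds to l = 7.
|L| = 2√14 ℏ ≈ 7.4833ℏ, while L_z,max = lℏ = 7ℏ.
Since |L| > L_z,max, the vector can never point exactly along z; the closest it comes is θ_min = arccos(7/√56) ≈ 20.7°.

No: L_z,max = 7ℏ < |L| = 2√14 ℏ ≈ 7.483ℏ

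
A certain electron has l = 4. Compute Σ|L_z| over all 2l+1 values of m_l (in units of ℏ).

Σ|L_z| = 20 ℏ

The allowed m_l values are -4, -3, -2, -1, 0, 1, 2, 3, 4.
Σ|m_l| = 2·4(4+1)/2 = 20.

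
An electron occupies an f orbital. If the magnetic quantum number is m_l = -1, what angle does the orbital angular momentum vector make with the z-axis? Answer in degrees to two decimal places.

An f state has l = 3.
|L| = √(l(l+1)) ℏ = 2√3 ℏ.
L_z = m_l ℏ = −1ℏ.
cos θ = L_z/|L| = -1/√12, so θ ≈ 106.78°.

θ ≈ 106.78°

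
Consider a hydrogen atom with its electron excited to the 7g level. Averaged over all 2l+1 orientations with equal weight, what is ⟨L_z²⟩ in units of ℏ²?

The 7g level has l = 4.
m_l runs from −4 to 4, i.e. {-4, -3, -2, -1, 0, 1, 2, 3, 4}.
⟨L_z²⟩ = ℏ²·l(l+1)/3 = 6.667ℏ².

⟨L_z²⟩ = 6.667 ℏ²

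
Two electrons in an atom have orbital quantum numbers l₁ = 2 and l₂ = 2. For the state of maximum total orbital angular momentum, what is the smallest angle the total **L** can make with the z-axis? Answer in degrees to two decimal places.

θ_min ≈ 26.57°

L runs from |2 − 2| = 0 to 2 + 2 = 4.
Allowed values: L = 0, 1, 2, 3, 4.
The maximum is L = 4, with |L_tot| = ℏ√(4·5) = 2√5 ℏ.
The minimum angle with z is arccos(4/√20) ≈ 26.57°.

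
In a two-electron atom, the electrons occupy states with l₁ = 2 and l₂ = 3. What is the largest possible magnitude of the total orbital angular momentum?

Angular momentum addition gives L = |l₁ − l₂|, …, l₁ + l₂.
So L can be 1, 2, 3, 4, 5.
The largest magnitude corresponds to L = 5: |L_tot| = ℏ√(5·6) = √30 ℏ.

|L_tot|_max = √30 ℏ ≈ 5.477ℏ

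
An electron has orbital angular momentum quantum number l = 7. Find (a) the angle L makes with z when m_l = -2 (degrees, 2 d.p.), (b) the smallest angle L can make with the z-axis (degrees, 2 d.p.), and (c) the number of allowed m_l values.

θ(m_l=-2) ≈ 105.50°; θ_min ≈ 20.70°; 15 values

For m_l = -2: cos θ = -2/√56, θ ≈ 105.50°.
cos θ_min = 7/√56, so θ_min ≈ 20.70°.
There are 2l+1 = 15 values of m_l.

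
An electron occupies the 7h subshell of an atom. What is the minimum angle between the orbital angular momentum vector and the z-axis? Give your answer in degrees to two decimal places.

θ_min ≈ 24.09°

7h means n = 7, l = 5.
|L| = ℏ√(l(l+1)) = √30 ℏ.
The smallest angle corresponds to the largest L_z, i.e. m_l = l = 5, giving L_z = 5ℏ.
cos θ_min = 5/√30, so θ_min ≈ 24.09°.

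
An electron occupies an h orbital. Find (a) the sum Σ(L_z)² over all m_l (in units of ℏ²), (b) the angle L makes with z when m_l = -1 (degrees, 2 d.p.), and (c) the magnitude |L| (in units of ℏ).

The letter h corresponds to l = 5.
Σ m_l² = 110, so Σ(L_z)² = 110 ℏ².
For m_l = -1: cos θ = -1/√30, θ ≈ 100.52°.
|L| = ℏ√(5·6) = √30 ℏ ≈ 5.477ℏ.

Σ(L_z)² = 110 ℏ²; θ(m_l=-1) ≈ 100.52°; |L| = √30 ℏ ≈ 5.477ℏ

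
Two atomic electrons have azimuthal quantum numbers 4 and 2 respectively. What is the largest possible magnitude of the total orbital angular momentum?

Angular momentum addition gives L = |l₁ − l₂|, …, l₁ + l₂.
So L can be 2, 3, 4, 5, 6.
The largest magnitude corresponds to L = 6: |L_tot| = ℏ√(6·7) = √42 ℏ.

|L_tot|_max = √42 ℏ ≈ 6.481ℏ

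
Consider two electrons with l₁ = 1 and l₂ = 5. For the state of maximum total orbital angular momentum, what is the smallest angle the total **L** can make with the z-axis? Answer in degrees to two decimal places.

The total orbital quantum number L ranges from |l₁ − l₂| to l₁ + l₂ in integer steps.
Allowed values: L = 4, 5, 6.
The maximum is L = 6, with |L_tot| = ℏ√(6·7) = √42 ℏ.
The minimum angle with z is arccos(6/√42) ≈ 22.21°.

θ_min ≈ 22.21°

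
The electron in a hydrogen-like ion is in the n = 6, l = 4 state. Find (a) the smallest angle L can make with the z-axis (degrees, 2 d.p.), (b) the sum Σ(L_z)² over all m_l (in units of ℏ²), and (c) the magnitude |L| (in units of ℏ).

θ_min ≈ 26.57°; Σ(L_z)² = 60 ℏ²; |L| = 2√5 ℏ ≈ 4.472ℏ

cos θ_min = 4/√20, so θ_min ≈ 26.57°.
Σ m_l² = 60, so Σ(L_z)² = 60 ℏ².
|L| = ℏ√(4·5) = 2√5 ℏ ≈ 4.472ℏ.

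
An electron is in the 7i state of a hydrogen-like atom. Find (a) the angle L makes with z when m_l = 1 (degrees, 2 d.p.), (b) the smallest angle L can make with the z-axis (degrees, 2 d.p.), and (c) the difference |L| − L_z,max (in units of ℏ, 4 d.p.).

θ(m_l=1) ≈ 81.12°; θ_min ≈ 22.21°; |L|−L_z,max ≈ 0.4807ℏ

7i means n = 7, l = 6.
For m_l = 1: cos θ = 1/√42, θ ≈ 81.12°.
cos θ_min = 6/√42, so θ_min ≈ 22.21°.
|L| − L_z,max = (√42 − 6)ℏ ≈ 0.4807ℏ.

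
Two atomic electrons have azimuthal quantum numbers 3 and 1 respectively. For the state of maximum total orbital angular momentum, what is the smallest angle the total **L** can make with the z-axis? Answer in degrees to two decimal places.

Angular momentum addition gives L = |l₁ − l₂|, …, l₁ + l₂.
Allowed values: L = 2, 3, 4.
The maximum is L = 4, with |L_tot| = ℏ√(4·5) = 2√5 ℏ.
The minimum angle with z is arccos(4/√20) ≈ 26.57°.

θ_min ≈ 26.57°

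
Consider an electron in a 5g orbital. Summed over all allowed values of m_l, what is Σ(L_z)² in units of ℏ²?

The 5g subshell has l = 4.
m_l runs from −4 to 4, i.e. {-4, -3, -2, -1, 0, 1, 2, 3, 4}.
Σ m_l² = 2·(1 + 4 + 9 + 16) = 60.

Σ(L_z)² = 60 ℏ²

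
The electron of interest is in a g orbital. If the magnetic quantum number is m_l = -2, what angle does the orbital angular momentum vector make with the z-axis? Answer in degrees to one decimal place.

For a g orbital, l = 4.
|L| = √(l(l+1)) ℏ = 2√5 ℏ.
L_z = m_l ℏ = −2ℏ.
cos θ = L_z/|L| = -2/√20, so θ ≈ 116.6°.

θ ≈ 116.6°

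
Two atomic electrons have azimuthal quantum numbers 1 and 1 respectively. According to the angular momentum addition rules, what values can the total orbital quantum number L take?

The total orbital quantum number L ranges from |l₁ − l₂| to l₁ + l₂ in integer steps.
L ∈ {0, 1, 2}.

L = 0, 1, 2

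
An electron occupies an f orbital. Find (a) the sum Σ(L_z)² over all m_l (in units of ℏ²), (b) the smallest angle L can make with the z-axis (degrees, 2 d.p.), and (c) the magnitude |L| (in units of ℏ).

F corresponds to l = 3.
Σ m_l² = 28, so Σ(L_z)² = 28 ℏ².
cos θ_min = 3/√12, so θ_min ≈ 30.00°.
|L| = ℏ√(3·4) = 2√3 ℏ ≈ 3.464ℏ.

Σ(L_z)² = 28 ℏ²; θ_min ≈ 30.00°; |L| = 2√3 ℏ ≈ 3.464ℏ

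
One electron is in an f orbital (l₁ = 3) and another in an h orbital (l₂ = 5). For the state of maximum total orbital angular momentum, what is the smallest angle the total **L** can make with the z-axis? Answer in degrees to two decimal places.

Angular momentum addition gives L = |l₁ − l₂|, …, l₁ + l₂.
So L can be 2, 3, 4, 5, 6, 7, 8.
The maximum is L = 8, with |L_tot| = ℏ√(8·9) = 6√2 ℏ.
The minimum angle with z is arccos(8/√72) ≈ 19.47°.

θ_min ≈ 19.47°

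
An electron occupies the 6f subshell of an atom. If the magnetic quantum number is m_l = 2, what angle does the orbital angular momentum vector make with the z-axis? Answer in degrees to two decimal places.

θ ≈ 54.74°

The 6f subshell has l = 3.
|L| = √(l(l+1)) ℏ = 2√3 ℏ.
L_z = m_l ℏ = 2ℏ.
cos θ = L_z/|L| = 2/√12, so θ ≈ 54.74°.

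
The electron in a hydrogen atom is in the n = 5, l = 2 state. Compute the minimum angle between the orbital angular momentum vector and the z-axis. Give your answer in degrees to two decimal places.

θ_min ≈ 35.26°

|L| = √(l(l+1)) ℏ = √6 ℏ.
The smallest angle corresponds to the largest L_z, i.e. m_l = l = 2, giving L_z = 2ℏ.
cos θ_min = 2/√6, so θ_min ≈ 35.26°.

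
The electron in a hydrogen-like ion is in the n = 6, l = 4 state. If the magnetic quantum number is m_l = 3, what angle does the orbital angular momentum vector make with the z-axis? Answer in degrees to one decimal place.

|L| = √(l(l+1)) ℏ = 2√5 ℏ.
L_z = m_l ℏ = 3ℏ.
cos θ = L_z/|L| = 3/√20, so θ ≈ 47.9°.

θ ≈ 47.9°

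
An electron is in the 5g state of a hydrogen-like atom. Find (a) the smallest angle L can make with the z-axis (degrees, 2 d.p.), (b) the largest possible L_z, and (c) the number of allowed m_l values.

5g means n = 5, l = 4.
cos θ_min = 4/√20, so θ_min ≈ 26.57°.
L_z,max = lℏ = 4ℏ.
There are 2l+1 = 9 values of m_l.

θ_min ≈ 26.57°; L_z,max = 4ℏ; 9 values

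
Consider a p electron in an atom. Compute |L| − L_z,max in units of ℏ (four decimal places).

For a p orbital, l = 1.
|L| = √2 ℏ ≈ 1.4142ℏ, while L_z,max = lℏ = 1ℏ.
The difference is (√2 − 1)ℏ ≈ 0.4142ℏ.

|L| − L_z,max ≈ 0.4142ℏ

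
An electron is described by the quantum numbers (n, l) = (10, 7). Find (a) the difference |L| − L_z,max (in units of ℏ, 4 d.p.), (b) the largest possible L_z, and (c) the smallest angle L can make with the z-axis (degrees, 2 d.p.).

|L|−L_z,max ≈ 0.4833ℏ; L_z,max = 7ℏ; θ_min ≈ 20.70°

|L| − L_z,max = (2√14 − 7)ℏ ≈ 0.4833ℏ.
L_z,max = lℏ = 7ℏ.
cos θ_min = 7/√56, so θ_min ≈ 20.70°.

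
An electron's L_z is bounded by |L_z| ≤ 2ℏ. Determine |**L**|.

|L| = √6 ℏ ≈ 2.449ℏ

Since max m_l = l, l = 2.
|L| = ℏ√(l(l+1)) = √6 ℏ.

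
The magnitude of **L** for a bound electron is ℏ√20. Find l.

|L| = ℏ√(l(l+1)), so l(l+1) = 20.
l² + l − 20 = 0 ⇒ l = 4.

l = 4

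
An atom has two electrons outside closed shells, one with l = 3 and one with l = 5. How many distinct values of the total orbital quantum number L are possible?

The total orbital quantum number L ranges from |l₁ − l₂| to l₁ + l₂ in integer steps.
L ∈ {2, 3, 4, 5, 6, 7, 8}.
That is 7 values.

7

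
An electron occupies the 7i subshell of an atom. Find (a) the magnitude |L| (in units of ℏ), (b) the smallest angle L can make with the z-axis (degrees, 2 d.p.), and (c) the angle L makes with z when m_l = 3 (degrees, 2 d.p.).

|L| = √42 ℏ ≈ 6.481ℏ; θ_min ≈ 22.21°; θ(m_l=3) ≈ 62.42°

For 7i, l = 6.
|L| = ℏ√(6·7) = √42 ℏ ≈ 6.481ℏ.
cos θ_min = 6/√42, so θ_min ≈ 22.21°.
For m_l = 3: cos θ = 3/√42, θ ≈ 62.42°.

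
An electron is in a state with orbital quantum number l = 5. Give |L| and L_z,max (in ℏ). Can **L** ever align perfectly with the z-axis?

No: L_z,max = 5ℏ < |L| = √30 ℏ ≈ 5.477ℏ

|L| = √30 ℏ ≈ 5.4772ℏ, while L_z,max = lℏ = 5ℏ.
Since |L| > L_z,max, the vector can never point exactly along z; the closest it comes is θ_min = arccos(5/√30) ≈ 24.1°.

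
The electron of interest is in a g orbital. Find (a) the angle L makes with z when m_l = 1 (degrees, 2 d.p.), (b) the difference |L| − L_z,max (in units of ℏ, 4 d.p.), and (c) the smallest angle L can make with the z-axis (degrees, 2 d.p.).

θ(m_l=1) ≈ 77.08°; |L|−L_z,max ≈ 0.4721ℏ; θ_min ≈ 26.57°

For a g orbital, l = 4.
For m_l = 1: cos θ = 1/√20, θ ≈ 77.08°.
|L| − L_z,max = (2√5 − 4)ℏ ≈ 0.4721ℏ.
cos θ_min = 4/√20, so θ_min ≈ 26.57°.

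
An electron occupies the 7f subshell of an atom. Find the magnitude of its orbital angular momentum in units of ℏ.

|L| = 2√3 ℏ ≈ 3.464ℏ

For 7f, l = 3.
|L| = ℏ√(l(l+1)) = ℏ√(3·4) = 2√3 ℏ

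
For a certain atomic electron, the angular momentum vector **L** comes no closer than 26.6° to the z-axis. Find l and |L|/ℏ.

l = 4, |L| = 2√5 ℏ ≈ 4.472ℏ

cos²θ_min = l/(l+1) = 0.7995.
l = cos²θ/sin²θ ≈ 4.
Then |L| = ℏ√(4·5) = 2√5 ℏ.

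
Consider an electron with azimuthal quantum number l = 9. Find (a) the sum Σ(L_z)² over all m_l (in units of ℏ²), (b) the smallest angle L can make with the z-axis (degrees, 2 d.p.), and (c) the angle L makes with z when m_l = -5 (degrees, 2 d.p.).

Σ(L_z)² = 570 ℏ²; θ_min ≈ 18.43°; θ(m_l=-5) ≈ 121.81°

Σ m_l² = 570, so Σ(L_z)² = 570 ℏ².
cos θ_min = 9/√90, so θ_min ≈ 18.43°.
For m_l = -5: cos θ = -5/√90, θ ≈ 121.81°.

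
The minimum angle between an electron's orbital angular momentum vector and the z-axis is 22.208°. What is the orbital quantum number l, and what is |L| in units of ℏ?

l = 6, |L| = √42 ℏ ≈ 6.481ℏ

cos θ_min = l/√(l(l+1)) = √(l/(l+1)), so l/(l+1) = cos²(22.208°) = 0.8571.
l = cos²θ/sin²θ ≈ 6.
Then |L| = ℏ√(6·7) = √42 ℏ.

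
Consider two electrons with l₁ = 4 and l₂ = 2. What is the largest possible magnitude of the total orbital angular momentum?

The total orbital quantum number L ranges from |l₁ − l₂| to l₁ + l₂ in integer steps.
L ∈ {2, 3, 4, 5, 6}.
The largest magnitude corresponds to L = 6: |L_tot| = ℏ√(6·7) = √42 ℏ.

|L_tot|_max = √42 ℏ ≈ 6.481ℏ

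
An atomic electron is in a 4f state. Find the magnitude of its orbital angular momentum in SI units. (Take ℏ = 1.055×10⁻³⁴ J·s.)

|L| = 3.655×10⁻³⁴ J·s

For 4f, l = 3.
|L| = ℏ√(l(l+1)) = ℏ√(3·4) = 2√3 ℏ
Numerically, |L| = 3.464 × (1.055×10⁻³⁴ J·s) = 3.655×10⁻³⁴ J·s.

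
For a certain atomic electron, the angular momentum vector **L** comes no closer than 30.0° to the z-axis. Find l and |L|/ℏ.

l = 3, |L| = 2√3 ℏ ≈ 3.464ℏ

At minimum angle, m_l = l, so cos θ = l/√(l(l+1)); cos²θ = l/(l+1) = 0.7500.
Solving: l = 3.
Then |L| = ℏ√(3·4) = 2√3 ℏ.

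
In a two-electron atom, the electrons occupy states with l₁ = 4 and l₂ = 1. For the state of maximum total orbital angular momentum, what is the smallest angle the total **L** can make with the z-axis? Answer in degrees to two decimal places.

The total orbital quantum number L ranges from |l₁ − l₂| to l₁ + l₂ in integer steps.
L ∈ {3, 4, 5}.
The maximum is L = 5, with |L_tot| = ℏ√(5·6) = √30 ℏ.
The minimum angle with z is arccos(5/√30) ≈ 24.09°.

θ_min ≈ 24.09°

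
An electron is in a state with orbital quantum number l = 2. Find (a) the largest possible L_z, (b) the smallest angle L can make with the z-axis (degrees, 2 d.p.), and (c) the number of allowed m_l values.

L_z,max = lℏ = 2ℏ.
cos θ_min = 2/√6, so θ_min ≈ 35.26°.
There are 2l+1 = 5 values of m_l.

L_z,max = 2ℏ; θ_min ≈ 35.26°; 5 values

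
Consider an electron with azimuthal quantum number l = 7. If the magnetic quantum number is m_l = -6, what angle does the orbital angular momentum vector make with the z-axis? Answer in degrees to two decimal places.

|L| = √(l(l+1)) ℏ = 2√14 ℏ.
L_z = m_l ℏ = −6ℏ.
cos θ = L_z/|L| = -6/√56, so θ ≈ 143.30°.

θ ≈ 143.30°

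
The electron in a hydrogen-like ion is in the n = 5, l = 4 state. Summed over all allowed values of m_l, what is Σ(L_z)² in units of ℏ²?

The allowed m_l values are -4, -3, -2, -1, 0, 1, 2, 3, 4.
Summing m² from −4 to 4: Σ m_l² = 60.

Σ(L_z)² = 60 ℏ²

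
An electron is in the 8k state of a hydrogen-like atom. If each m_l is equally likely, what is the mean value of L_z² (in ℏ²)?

For 8k, l = 7.
m_l runs from −7 to 7, i.e. {-7, -6, -5, -4, -3, -2, -1, 0, 1, 2, 3, 4, 5, 6, 7}.
⟨L_z²⟩ = ℏ²·l(l+1)/3 = 18.67ℏ².

⟨L_z²⟩ = 18.67 ℏ²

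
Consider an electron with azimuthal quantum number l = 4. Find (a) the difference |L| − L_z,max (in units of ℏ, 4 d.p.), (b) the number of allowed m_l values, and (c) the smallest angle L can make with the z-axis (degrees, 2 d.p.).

|L|−L_z,max ≈ 0.4721ℏ; 9 values; θ_min ≈ 26.57°

|L| − L_z,max = (2√5 − 4)ℏ ≈ 0.4721ℏ.
There are 2l+1 = 9 values of m_l.
cos θ_min = 4/√20, so θ_min ≈ 26.57°.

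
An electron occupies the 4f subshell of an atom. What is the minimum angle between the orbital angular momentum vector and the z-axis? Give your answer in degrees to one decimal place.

θ_min ≈ 30.0°

4f means n = 4, l = 3.
|L| = ℏ√(l(l+1)) = 2√3 ℏ.
The smallest angle corresponds to the largest L_z, i.e. m_l = l = 3, giving L_z = 3ℏ.
cos θ_min = 3/√12, so θ_min ≈ 30.0°.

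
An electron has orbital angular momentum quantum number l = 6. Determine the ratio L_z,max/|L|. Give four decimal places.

|L| = √42 ℏ ≈ 6.4807ℏ, while L_z,max = lℏ = 6ℏ.
L_z,max/|L| = 6/√42 = 0.9258.

L_z,max/|L| = 0.9258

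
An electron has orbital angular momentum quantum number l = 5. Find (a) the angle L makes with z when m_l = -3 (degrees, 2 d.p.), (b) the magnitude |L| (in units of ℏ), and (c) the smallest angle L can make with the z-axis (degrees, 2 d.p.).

θ(m_l=-3) ≈ 123.21°; |L| = √30 ℏ ≈ 5.477ℏ; θ_min ≈ 24.09°

For m_l = -3: cos θ = -3/√30, θ ≈ 123.21°.
|L| = ℏ√(5·6) = √30 ℏ ≈ 5.477ℏ.
cos θ_min = 5/√30, so θ_min ≈ 24.09°.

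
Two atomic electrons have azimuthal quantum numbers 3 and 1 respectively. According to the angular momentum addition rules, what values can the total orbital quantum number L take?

L = 2, 3, 4

By the triangle rule, |l₁ − l₂| ≤ L ≤ l₁ + l₂.
L ∈ {2, 3, 4}.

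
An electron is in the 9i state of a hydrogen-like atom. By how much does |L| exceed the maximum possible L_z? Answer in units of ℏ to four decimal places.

|L| − L_z,max ≈ 0.4807ℏ

For 9i, l = 6.
|L| = √42 ℏ ≈ 6.4807ℏ, while L_z,max = lℏ = 6ℏ.
The difference is (√42 − 6)ℏ ≈ 0.4807ℏ.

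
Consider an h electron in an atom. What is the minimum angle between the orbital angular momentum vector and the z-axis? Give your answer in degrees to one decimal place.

θ_min ≈ 24.1°

An h state has l = 5.
|L| = √(l(l+1)) ℏ = √30 ℏ.
The smallest angle corresponds to the largest L_z, i.e. m_l = l = 5, giving L_z = 5ℏ.
cos θ_min = 5/√30, so θ_min ≈ 24.1°.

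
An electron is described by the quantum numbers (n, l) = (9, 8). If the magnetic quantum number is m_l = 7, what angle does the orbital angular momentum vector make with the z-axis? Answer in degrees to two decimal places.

|L| = ℏ√(l(l+1)) = 6√2 ℏ.
L_z = m_l ℏ = 7ℏ.
cos θ = L_z/|L| = 7/√72, so θ ≈ 34.42°.

θ ≈ 34.42°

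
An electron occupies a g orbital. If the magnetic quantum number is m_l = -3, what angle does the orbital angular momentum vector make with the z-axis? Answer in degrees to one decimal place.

θ ≈ 132.1°

The letter g corresponds to l = 4.
|L| = √(l(l+1)) ℏ = 2√5 ℏ.
L_z = m_l ℏ = −3ℏ.
cos θ = L_z/|L| = -3/√20, so θ ≈ 132.1°.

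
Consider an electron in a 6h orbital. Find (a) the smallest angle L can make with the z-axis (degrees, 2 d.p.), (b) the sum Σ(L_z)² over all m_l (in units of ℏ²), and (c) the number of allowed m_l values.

For 6h, l = 5.
cos θ_min = 5/√30, so θ_min ≈ 24.09°.
Σ m_l² = 110, so Σ(L_z)² = 110 ℏ².
There are 2l+1 = 11 values of m_l.

θ_min ≈ 24.09°; Σ(L_z)² = 110 ℏ²; 11 values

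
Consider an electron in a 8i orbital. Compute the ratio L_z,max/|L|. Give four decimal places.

L_z,max/|L| = 0.9258

The 8i subshell has l = 6.
|L| = √42 ℏ ≈ 6.4807ℏ, while L_z,max = lℏ = 6ℏ.
L_z,max/|L| = 6/√42 = 0.9258.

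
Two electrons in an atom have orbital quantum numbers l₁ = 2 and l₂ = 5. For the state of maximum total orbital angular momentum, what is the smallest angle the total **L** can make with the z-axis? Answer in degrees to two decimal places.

θ_min ≈ 20.70°

By the triangle rule, |l₁ − l₂| ≤ L ≤ l₁ + l₂.
L ∈ {3, 4, 5, 6, 7}.
The maximum is L = 7, with |L_tot| = ℏ√(7·8) = 2√14 ℏ.
The minimum angle with z is arccos(7/√56) ≈ 20.70°.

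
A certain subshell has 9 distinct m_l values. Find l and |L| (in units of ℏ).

l = 4, |L| = 2√5 ℏ ≈ 4.472ℏ

2l + 1 = 9 ⇒ l = 4.
|L| = ℏ√(l(l+1)) = ℏ√(4·5) = 2√5 ℏ.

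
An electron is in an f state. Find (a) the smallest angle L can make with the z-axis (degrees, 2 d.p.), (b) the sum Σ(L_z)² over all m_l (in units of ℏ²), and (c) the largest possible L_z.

The letter f corresponds to l = 3.
cos θ_min = 3/√12, so θ_min ≈ 30.00°.
Σ m_l² = 28, so Σ(L_z)² = 28 ℏ².
L_z,max = lℏ = 3ℏ.

θ_min ≈ 30.00°; Σ(L_z)² = 28 ℏ²; L_z,max = 3ℏ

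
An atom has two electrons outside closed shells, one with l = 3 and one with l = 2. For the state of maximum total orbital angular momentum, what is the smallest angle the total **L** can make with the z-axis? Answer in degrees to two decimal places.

Angular momentum addition gives L = |l₁ − l₂|, …, l₁ + l₂.
L ∈ {1, 2, 3, 4, 5}.
The maximum is L = 5, with |L_tot| = ℏ√(5·6) = √30 ℏ.
The minimum angle with z is arccos(5/√30) ≈ 24.09°.

θ_min ≈ 24.09°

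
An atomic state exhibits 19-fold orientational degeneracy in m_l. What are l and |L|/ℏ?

l = 9, |L| = 3√10 ℏ ≈ 9.487ℏ

2l + 1 = 19 ⇒ l = 9.
|L| = ℏ√(l(l+1)) = ℏ√(9·10) = 3√10 ℏ.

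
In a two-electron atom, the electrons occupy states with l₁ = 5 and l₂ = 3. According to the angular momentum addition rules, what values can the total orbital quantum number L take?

Angular momentum addition gives L = |l₁ − l₂|, …, l₁ + l₂.
Allowed values: L = 2, 3, 4, 5, 6, 7, 8.

L = 2, 3, 4, 5, 6, 7, 8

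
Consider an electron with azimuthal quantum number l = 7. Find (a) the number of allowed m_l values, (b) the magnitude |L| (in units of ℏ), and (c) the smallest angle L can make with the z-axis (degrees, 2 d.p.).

15 values; |L| = 2√14 ℏ ≈ 7.483ℏ; θ_min ≈ 20.70°

There are 2l+1 = 15 values of m_l.
|L| = ℏ√(7·8) = 2√14 ℏ ≈ 7.483ℏ.
cos θ_min = 7/√56, so θ_min ≈ 20.70°.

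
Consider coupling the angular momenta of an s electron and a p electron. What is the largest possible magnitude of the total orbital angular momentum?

|L_tot|_max = √2 ℏ ≈ 1.414ℏ

L runs from |0 − 1| = 1 to 0 + 1 = 1.
Allowed values: L = 1.
The largest magnitude corresponds to L = 1: |L_tot| = ℏ√(1·2) = √2 ℏ.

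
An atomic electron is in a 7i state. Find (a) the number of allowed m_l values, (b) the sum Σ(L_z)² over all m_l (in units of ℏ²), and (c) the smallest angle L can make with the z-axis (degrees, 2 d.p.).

13 values; Σ(L_z)² = 182 ℏ²; θ_min ≈ 22.21°

For 7i, l = 6.
There are 2l+1 = 13 values of m_l.
Σ m_l² = 182, so Σ(L_z)² = 182 ℏ².
cos θ_min = 6/√42, so θ_min ≈ 22.21°.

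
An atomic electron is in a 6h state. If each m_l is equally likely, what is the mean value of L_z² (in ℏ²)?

⟨L_z²⟩ = 10 ℏ²

The 6h subshell has l = 5.
The allowed m_l values are -5, -4, -3, -2, -1, 0, 1, 2, 3, 4, 5.
Average of L_z² over 11 states: 110/11 ℏ² = 10 ℏ².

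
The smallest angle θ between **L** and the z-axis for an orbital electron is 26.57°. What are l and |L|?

l = 4, |L| = 2√5 ℏ ≈ 4.472ℏ

cos θ_min = l/√(l(l+1)) = √(l/(l+1)), so l/(l+1) = cos²(26.57°) = 0.7999.
Thus l = 0.7999/(1 − 0.7999) ≈ 4.
Then |L| = ℏ√(4·5) = 2√5 ℏ.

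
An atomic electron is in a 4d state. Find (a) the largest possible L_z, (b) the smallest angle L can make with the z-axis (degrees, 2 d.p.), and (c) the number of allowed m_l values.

For 4d, l = 2.
L_z,max = lℏ = 2ℏ.
cos θ_min = 2/√6, so θ_min ≈ 35.26°.
There are 2l+1 = 5 values of m_l.

L_z,max = 2ℏ; θ_min ≈ 35.26°; 5 values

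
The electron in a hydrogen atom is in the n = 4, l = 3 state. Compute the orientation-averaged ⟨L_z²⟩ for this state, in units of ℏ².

⟨L_z²⟩ = 4 ℏ²

m_l runs from −3 to 3, i.e. {-3, -2, -1, 0, 1, 2, 3}.
Average of L_z² over 7 states: 28/7 ℏ² = 4 ℏ².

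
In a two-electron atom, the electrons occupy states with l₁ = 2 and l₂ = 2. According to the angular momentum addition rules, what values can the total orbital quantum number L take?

L = 0, 1, 2, 3, 4

L runs from |2 − 2| = 0 to 2 + 2 = 4.
So L can be 0, 1, 2, 3, 4.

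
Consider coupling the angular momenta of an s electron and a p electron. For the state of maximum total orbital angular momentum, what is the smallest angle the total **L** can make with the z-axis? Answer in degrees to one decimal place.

By the triangle rule, |l₁ − l₂| ≤ L ≤ l₁ + l₂.
So L can be 1.
The maximum is L = 1, with |L_tot| = ℏ√(1·2) = √2 ℏ.
The minimum angle with z is arccos(1/√2) ≈ 45.0°.

θ_min ≈ 45.0°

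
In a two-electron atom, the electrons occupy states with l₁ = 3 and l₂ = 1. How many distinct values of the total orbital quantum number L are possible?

The total orbital quantum number L ranges from |l₁ − l₂| to l₁ + l₂ in integer steps.
Allowed values: L = 2, 3, 4.
That is 3 values.

3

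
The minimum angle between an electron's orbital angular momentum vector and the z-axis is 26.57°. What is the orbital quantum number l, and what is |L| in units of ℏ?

l = 4, |L| = 2√5 ℏ ≈ 4.472ℏ

cos²θ_min = l/(l+1) = 0.7999.
Solving: l = 4.
Then |L| = ℏ√(4·5) = 2√5 ℏ.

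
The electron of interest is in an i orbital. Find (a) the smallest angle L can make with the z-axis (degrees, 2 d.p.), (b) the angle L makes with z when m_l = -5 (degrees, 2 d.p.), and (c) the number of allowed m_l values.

For an i orbital, l = 6.
cos θ_min = 6/√42, so θ_min ≈ 22.21°.
For m_l = -5: cos θ = -5/√42, θ ≈ 140.49°.
There are 2l+1 = 13 values of m_l.

θ_min ≈ 22.21°; θ(m_l=-5) ≈ 140.49°; 13 values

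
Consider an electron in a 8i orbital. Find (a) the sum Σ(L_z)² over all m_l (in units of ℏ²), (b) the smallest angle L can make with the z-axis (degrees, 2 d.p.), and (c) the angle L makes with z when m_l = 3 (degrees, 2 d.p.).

Σ(L_z)² = 182 ℏ²; θ_min ≈ 22.21°; θ(m_l=3) ≈ 62.42°

For 8i, l = 6.
Σ m_l² = 182, so Σ(L_z)² = 182 ℏ².
cos θ_min = 6/√42, so θ_min ≈ 22.21°.
For m_l = 3: cos θ = 3/√42, θ ≈ 62.42°.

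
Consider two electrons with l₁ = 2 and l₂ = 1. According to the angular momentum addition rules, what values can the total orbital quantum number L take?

The total orbital quantum number L ranges from |l₁ − l₂| to l₁ + l₂ in integer steps.
Allowed values: L = 1, 2, 3.

L = 1, 2, 3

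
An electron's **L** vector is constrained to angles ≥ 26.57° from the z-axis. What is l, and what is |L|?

cos θ_min = l/√(l(l+1)) = √(l/(l+1)), so l/(l+1) = cos²(26.57°) = 0.7999.
Thus l = 0.7999/(1 − 0.7999) ≈ 4.
Then |L| = ℏ√(4·5) = 2√5 ℏ.

l = 4, |L| = 2√5 ℏ ≈ 4.472ℏ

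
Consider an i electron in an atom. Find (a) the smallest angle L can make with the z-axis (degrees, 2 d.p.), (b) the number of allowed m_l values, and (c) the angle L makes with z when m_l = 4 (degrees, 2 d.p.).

An i state has l = 6.
cos θ_min = 6/√42, so θ_min ≈ 22.21°.
There are 2l+1 = 13 values of m_l.
For m_l = 4: cos θ = 4/√42, θ ≈ 51.89°.

θ_min ≈ 22.21°; 13 values; θ(m_l=4) ≈ 51.89°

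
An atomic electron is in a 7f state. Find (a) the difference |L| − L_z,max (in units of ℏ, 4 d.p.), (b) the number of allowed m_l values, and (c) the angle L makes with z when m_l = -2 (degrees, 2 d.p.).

|L|−L_z,max ≈ 0.4641ℏ; 7 values; θ(m_l=-2) ≈ 125.26°

For 7f, l = 3.
|L| − L_z,max = (2√3 − 3)ℏ ≈ 0.4641ℏ.
There are 2l+1 = 7 values of m_l.
For m_l = -2: cos θ = -2/√12, θ ≈ 125.26°.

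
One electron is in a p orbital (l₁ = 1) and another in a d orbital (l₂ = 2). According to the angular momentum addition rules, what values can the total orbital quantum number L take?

Angular momentum addition gives L = |l₁ − l₂|, …, l₁ + l₂.
Allowed values: L = 1, 2, 3.

L = 1, 2, 3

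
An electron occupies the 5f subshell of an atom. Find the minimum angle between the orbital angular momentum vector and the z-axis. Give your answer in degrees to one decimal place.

θ_min ≈ 30.0°

For 5f, l = 3.
|L| = √(l(l+1)) ℏ = 2√3 ℏ.
The smallest angle corresponds to the largest L_z, i.e. m_l = l = 3, giving L_z = 3ℏ.
cos θ_min = 3/√12, so θ_min ≈ 30.0°.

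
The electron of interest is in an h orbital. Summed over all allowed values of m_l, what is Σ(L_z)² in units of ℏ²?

The letter h corresponds to l = 5.
m_l ∈ {-5, -4, -3, -2, -1, 0, 1, 2, 3, 4, 5}.
Σ m_l² = 2·(1 + 4 + 9 + 16 + 25) = 110.

Σ(L_z)² = 110 ℏ²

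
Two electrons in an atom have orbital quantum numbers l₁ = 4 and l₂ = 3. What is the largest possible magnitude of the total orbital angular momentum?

Angular momentum addition gives L = |l₁ − l₂|, …, l₁ + l₂.
L ∈ {1, 2, 3, 4, 5, 6, 7}.
The largest magnitude corresponds to L = 7: |L_tot| = ℏ√(7·8) = 2√14 ℏ.

|L_tot|_max = 2√14 ℏ ≈ 7.483ℏ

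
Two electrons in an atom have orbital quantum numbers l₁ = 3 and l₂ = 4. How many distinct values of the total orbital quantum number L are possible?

The total orbital quantum number L ranges from |l₁ − l₂| to l₁ + l₂ in integer steps.
Allowed values: L = 1, 2, 3, 4, 5, 6, 7.
That is 7 values.

7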